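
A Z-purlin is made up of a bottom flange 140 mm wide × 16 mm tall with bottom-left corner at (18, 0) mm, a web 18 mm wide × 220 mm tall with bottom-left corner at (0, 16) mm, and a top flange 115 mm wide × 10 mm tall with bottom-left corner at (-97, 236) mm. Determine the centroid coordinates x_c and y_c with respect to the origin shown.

x_c = 25.49 mm, y_c = 108.03 mm

Part | A | x̄ᵢ | ȳᵢ | A·x̄ᵢ | A·ȳᵢ
bottom flange | 2240.00 | 88.00 | 8.00 | 197120.00 | 17920.00
web | 3960.00 | 9.00 | 126.00 | 35640.00 | 498960.00
top flange | 1150.00 | -39.50 | 241.00 | -45425.00 | 277150.00
Σ | 7350.00 |  |  | 187335.00 | 794030.00
x_c = 187335.00 / 7350.00 = 25.49 mm
y_c = 794030.00 / 7350.00 = 108.03 mm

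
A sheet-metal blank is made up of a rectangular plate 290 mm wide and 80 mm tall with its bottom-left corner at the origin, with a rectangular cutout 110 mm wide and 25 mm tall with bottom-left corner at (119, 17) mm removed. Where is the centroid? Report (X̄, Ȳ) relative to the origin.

X̄ = 141.10 mm, Ȳ = 41.41 mm

Part | A | x̄ᵢ | ȳᵢ | A·x̄ᵢ | A·ȳᵢ
plate | 23200.00 | 145.00 | 40.00 | 3364000.00 | 928000.00
hole | -2750.00 | 174.00 | 29.50 | -478500.00 | -81125.00
Σ | 20450.00 |  |  | 2885500.00 | 846875.00
X̄ = 2885500.00 / 20450.00 = 141.10 mm
Ȳ = 846875.00 / 20450.00 = 41.41 mm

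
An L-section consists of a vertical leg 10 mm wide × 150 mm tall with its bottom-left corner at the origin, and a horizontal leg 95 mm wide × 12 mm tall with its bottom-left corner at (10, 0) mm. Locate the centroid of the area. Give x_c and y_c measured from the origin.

vertical leg: A = 10 × 150 = 1500.00, centroid at (5.00, 75.00).
horizontal leg: A = 95 × 12 = 1140.00, centroid at (57.50, 6.00).
ΣA = 2640.00 mm²
ΣAx_c = (1500.00)(5.00) + (1140.00)(57.50) = 73050.00 mm³
ΣAy_c = (1500.00)(75.00) + (1140.00)(6.00) = 119340.00 mm³
x_c = 73050.00 / 2640.00 = 27.67 mm
y_c = 119340.00 / 2640.00 = 45.20 mm

x_c = 27.67 mm, y_c = 45.20 mm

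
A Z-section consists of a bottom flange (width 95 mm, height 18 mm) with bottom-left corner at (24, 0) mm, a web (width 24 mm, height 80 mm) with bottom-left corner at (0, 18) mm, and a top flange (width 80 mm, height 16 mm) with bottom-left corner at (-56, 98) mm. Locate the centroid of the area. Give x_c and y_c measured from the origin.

bottom flange: A = 95 × 18 = 1710.00, centroid at (71.50, 9.00).
web: A = 24 × 80 = 1920.00, centroid at (12.00, 58.00).
top flange: A = 80 × 16 = 1280.00, centroid at (-16.00, 106.00).
ΣA = 4910.00 mm²
ΣAx_c = (1710.00)(71.50) + (1920.00)(12.00) + (1280.00)(-16.00) = 124825.00 mm³
ΣAy_c = (1710.00)(9.00) + (1920.00)(58.00) + (1280.00)(106.00) = 262430.00 mm³
x_c = 124825.00 / 4910.00 = 25.42 mm
y_c = 262430.00 / 4910.00 = 53.45 mm

x_c = 25.42 mm, y_c = 53.45 mm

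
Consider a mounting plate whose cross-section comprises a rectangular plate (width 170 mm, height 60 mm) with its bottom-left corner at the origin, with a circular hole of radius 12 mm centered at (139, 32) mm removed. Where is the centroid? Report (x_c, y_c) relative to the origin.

x_c = 82.49 mm, y_c = 29.91 mm

plate: A = 170 × 60 = 10200.00, centroid at (85.00, 30.00).
hole: A = −π·12² = -452.39, centroid at (139.00, 32.00).
ΣA = 9747.61 mm², ΣAx_c = 804117.88 mm³, ΣAy_c = 291523.54 mm³.
x_c = 804117.88/9747.61 = 82.49 mm; y_c = 291523.54/9747.61 = 29.91 mm.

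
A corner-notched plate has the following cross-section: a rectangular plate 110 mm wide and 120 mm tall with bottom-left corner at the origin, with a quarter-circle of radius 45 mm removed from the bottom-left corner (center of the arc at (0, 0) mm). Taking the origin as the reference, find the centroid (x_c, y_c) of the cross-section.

plate: A = 110 × 120 = 13200.00, centroid at (55.00, 60.00).
removed quarter-circle: A = −¼π·45² = -1590.43, centroid at (19.10, 19.10).
ΣA = 11609.57 mm², ΣAx_c = 695625.00 mm³, ΣAy_c = 761625.00 mm³.
x_c = 695625.00/11609.57 = 59.92 mm; y_c = 761625.00/11609.57 = 65.60 mm.

x_c = 59.92 mm, y_c = 65.60 mm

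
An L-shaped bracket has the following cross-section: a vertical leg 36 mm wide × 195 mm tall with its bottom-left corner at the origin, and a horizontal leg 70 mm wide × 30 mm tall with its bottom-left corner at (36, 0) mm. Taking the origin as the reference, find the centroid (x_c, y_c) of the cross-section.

vertical leg: A = 36 × 195 = 7020.00, centroid at (18.00, 97.50).
horizontal leg: A = 70 × 30 = 2100.00, centroid at (71.00, 15.00).
ΣA = 9120.00 mm²
ΣAx_c = (7020.00)(18.00) + (2100.00)(71.00) = 275460.00 mm³
ΣAy_c = (7020.00)(97.50) + (2100.00)(15.00) = 715950.00 mm³
x_c = 275460.00 / 9120.00 = 30.20 mm
y_c = 715950.00 / 9120.00 = 78.50 mm

x_c = 30.20 mm, y_c = 78.50 mm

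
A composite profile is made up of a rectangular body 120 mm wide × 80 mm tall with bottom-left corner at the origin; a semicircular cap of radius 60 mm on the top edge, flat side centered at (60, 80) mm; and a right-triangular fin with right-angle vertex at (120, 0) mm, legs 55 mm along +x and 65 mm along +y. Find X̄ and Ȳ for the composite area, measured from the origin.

Part | A | x̄ᵢ | ȳᵢ | A·x̄ᵢ | A·ȳᵢ
rectangular body | 9600.00 | 60.00 | 40.00 | 576000.00 | 384000.00
semicircular top | 5654.87 | 60.00 | 105.46 | 339292.01 | 596389.34
triangular fin | 1787.50 | 138.33 | 21.67 | 247270.83 | 38729.17
Σ | 17042.37 |  |  | 1162562.84 | 1019118.51
X̄ = 1162562.84 / 17042.37 = 68.22 mm
Ȳ = 1019118.51 / 17042.37 = 59.80 mm

X̄ = 68.22 mm, Ȳ = 59.80 mm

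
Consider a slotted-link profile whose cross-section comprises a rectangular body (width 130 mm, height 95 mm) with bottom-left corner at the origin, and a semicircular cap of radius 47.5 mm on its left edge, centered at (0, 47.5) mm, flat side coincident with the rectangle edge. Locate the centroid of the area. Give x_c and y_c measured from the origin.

rectangular body: A = 130 × 95 = 12350.00, centroid at (65.00, 47.50).
semicircular end: A = ½π·47.5² = 3544.11, centroid at (-20.16, 47.50).
ΣA = 15894.11 mm²
ΣAx_c = (12350.00)(65.00) + (3544.11)(-20.16) = 731302.08 mm³
ΣAy_c = (12350.00)(47.50) + (3544.11)(47.50) = 754970.19 mm³
x_c = 731302.08 / 15894.11 = 46.01 mm
y_c = 754970.19 / 15894.11 = 47.50 mm

x_c = 46.01 mm, y_c = 47.50 mm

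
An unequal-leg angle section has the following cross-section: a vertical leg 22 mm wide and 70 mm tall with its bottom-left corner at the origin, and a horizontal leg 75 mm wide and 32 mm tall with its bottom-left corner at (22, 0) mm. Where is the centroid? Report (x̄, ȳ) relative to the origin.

x̄ = 40.54 mm, ȳ = 23.43 mm

vertical leg: A = 22 × 70 = 1540.00, centroid at (11.00, 35.00).
horizontal leg: A = 75 × 32 = 2400.00, centroid at (59.50, 16.00).
ΣA = 3940.00 mm², ΣAx̄ = 159740.00 mm³, ΣAȳ = 92300.00 mm³.
x̄ = 159740.00/3940.00 = 40.54 mm; ȳ = 92300.00/3940.00 = 23.43 mm.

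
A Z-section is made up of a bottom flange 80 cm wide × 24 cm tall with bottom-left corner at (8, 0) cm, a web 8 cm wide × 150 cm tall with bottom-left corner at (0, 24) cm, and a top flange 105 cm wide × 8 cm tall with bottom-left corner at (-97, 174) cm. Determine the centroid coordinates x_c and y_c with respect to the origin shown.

bottom flange: A = 80 × 24 = 1920.00, centroid at (48.00, 12.00).
web: A = 8 × 150 = 1200.00, centroid at (4.00, 99.00).
top flange: A = 105 × 8 = 840.00, centroid at (-44.50, 178.00).
ΣA = 3960.00 cm²
ΣAx_c = (1920.00)(48.00) + (1200.00)(4.00) + (840.00)(-44.50) = 59580.00 cm³
ΣAy_c = (1920.00)(12.00) + (1200.00)(99.00) + (840.00)(178.00) = 291360.00 cm³
x_c = 59580.00 / 3960.00 = 15.05 cm
y_c = 291360.00 / 3960.00 = 73.58 cm

x_c = 15.05 cm, y_c = 73.58 cm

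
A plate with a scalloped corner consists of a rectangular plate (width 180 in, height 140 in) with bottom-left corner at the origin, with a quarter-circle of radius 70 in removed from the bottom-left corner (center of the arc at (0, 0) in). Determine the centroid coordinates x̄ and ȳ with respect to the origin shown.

x̄ = 100.87 in, ȳ = 77.26 in

Part | A | x̄ᵢ | ȳᵢ | A·x̄ᵢ | A·ȳᵢ
plate | 25200.00 | 90.00 | 70.00 | 2268000.00 | 1764000.00
removed quarter-circle | -3848.45 | 29.71 | 29.71 | -114333.33 | -114333.33
Σ | 21351.55 |  |  | 2153666.67 | 1649666.67
x̄ = 2153666.67 / 21351.55 = 100.87 in
ȳ = 1649666.67 / 21351.55 = 77.26 in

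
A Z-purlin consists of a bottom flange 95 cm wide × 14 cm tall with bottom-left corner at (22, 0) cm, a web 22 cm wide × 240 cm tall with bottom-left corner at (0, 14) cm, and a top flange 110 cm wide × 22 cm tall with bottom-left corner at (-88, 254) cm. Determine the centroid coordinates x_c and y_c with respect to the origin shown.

bottom flange: A = 95 × 14 = 1330.00, centroid at (69.50, 7.00).
web: A = 22 × 240 = 5280.00, centroid at (11.00, 134.00).
top flange: A = 110 × 22 = 2420.00, centroid at (-33.00, 265.00).
ΣA = 9030.00 cm², ΣAx_c = 70655.00 cm³, ΣAy_c = 1358130.00 cm³.
x_c = 70655.00/9030.00 = 7.82 cm; y_c = 1358130.00/9030.00 = 150.40 cm.

x_c = 7.82 cm, y_c = 150.40 cm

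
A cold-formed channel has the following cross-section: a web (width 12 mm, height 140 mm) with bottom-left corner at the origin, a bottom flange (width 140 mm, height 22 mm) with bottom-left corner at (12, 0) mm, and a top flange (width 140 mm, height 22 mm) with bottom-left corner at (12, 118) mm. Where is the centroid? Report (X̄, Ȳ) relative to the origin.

X̄ = 65.71 mm, Ȳ = 70.00 mm

web: A = 12 × 140 = 1680.00, centroid at (6.00, 70.00).
bottom flange: A = 140 × 22 = 3080.00, centroid at (82.00, 11.00).
top flange: A = 140 × 22 = 3080.00, centroid at (82.00, 129.00).
ΣA = 7840.00 mm²
ΣAX̄ = (1680.00)(6.00) + (3080.00)(82.00) + (3080.00)(82.00) = 515200.00 mm³
ΣAȲ = (1680.00)(70.00) + (3080.00)(11.00) + (3080.00)(129.00) = 548800.00 mm³
X̄ = 515200.00 / 7840.00 = 65.71 mm
Ȳ = 548800.00 / 7840.00 = 70.00 mm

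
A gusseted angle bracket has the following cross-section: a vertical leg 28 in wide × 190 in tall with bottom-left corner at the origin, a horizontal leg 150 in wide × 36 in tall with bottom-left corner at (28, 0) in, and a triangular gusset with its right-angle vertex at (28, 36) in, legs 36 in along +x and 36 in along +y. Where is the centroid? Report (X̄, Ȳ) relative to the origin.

X̄ = 57.76 in, Ȳ = 55.74 in

Part | A | x̄ᵢ | ȳᵢ | A·x̄ᵢ | A·ȳᵢ
vertical leg | 5320.00 | 14.00 | 95.00 | 74480.00 | 505400.00
horizontal leg | 5400.00 | 103.00 | 18.00 | 556200.00 | 97200.00
gusset | 648.00 | 40.00 | 48.00 | 25920.00 | 31104.00
Σ | 11368.00 |  |  | 656600.00 | 633704.00
X̄ = 656600.00 / 11368.00 = 57.76 in
Ȳ = 633704.00 / 11368.00 = 55.74 in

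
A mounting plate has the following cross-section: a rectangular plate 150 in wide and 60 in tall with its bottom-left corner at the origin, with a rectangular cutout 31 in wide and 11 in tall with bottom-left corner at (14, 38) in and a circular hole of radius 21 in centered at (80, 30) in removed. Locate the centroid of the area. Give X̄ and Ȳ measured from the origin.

X̄ = 76.18 in, Ȳ = 29.37 in

plate: A = 150 × 60 = 9000.00, centroid at (75.00, 30.00).
hole 1: A = −(31 × 11) = -341.00, centroid at (29.50, 43.50).
hole 2: A = −π·21² = -1385.44, centroid at (80.00, 30.00).
ΣA = 7273.56 in², ΣAX̄ = 554105.11 in³, ΣAȲ = 213603.23 in³.
X̄ = 554105.11/7273.56 = 76.18 in; Ȳ = 213603.23/7273.56 = 29.37 in.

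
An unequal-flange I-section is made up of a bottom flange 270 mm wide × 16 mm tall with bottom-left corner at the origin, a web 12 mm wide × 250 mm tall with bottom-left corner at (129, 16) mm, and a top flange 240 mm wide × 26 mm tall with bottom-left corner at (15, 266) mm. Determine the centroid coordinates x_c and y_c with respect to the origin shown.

x_c = 135.00 mm, y_c = 162.13 mm

Part | A | x̄ᵢ | ȳᵢ | A·x̄ᵢ | A·ȳᵢ
bottom flange | 4320.00 | 135.00 | 8.00 | 583200.00 | 34560.00
web | 3000.00 | 135.00 | 141.00 | 405000.00 | 423000.00
top flange | 6240.00 | 135.00 | 279.00 | 842400.00 | 1740960.00
Σ | 13560.00 |  |  | 1830600.00 | 2198520.00
x_c = 1830600.00 / 13560.00 = 135.00 mm
y_c = 2198520.00 / 13560.00 = 162.13 mm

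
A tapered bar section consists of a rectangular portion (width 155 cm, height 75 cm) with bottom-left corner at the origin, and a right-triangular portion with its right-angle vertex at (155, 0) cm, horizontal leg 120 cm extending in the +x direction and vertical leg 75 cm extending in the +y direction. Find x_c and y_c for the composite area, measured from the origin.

Part | A | x̄ᵢ | ȳᵢ | A·x̄ᵢ | A·ȳᵢ
rectangular portion | 11625.00 | 77.50 | 37.50 | 900937.50 | 435937.50
triangular portion | 4500.00 | 195.00 | 25.00 | 877500.00 | 112500.00
Σ | 16125.00 |  |  | 1778437.50 | 548437.50
x_c = 1778437.50 / 16125.00 = 110.29 cm
y_c = 548437.50 / 16125.00 = 34.01 cm

x_c = 110.29 cm, y_c = 34.01 cm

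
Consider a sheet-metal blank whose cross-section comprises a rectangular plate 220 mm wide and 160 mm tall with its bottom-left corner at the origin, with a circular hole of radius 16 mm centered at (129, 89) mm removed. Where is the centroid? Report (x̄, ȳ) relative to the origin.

plate: A = 220 × 160 = 35200.00, centroid at (110.00, 80.00).
hole: A = −π·16² = -804.25, centroid at (129.00, 89.00).
ΣA = 34395.75 mm²
ΣAx̄ = (35200.00)(110.00) + (-804.25)(129.00) = 3768252.04 mm³
ΣAȳ = (35200.00)(80.00) + (-804.25)(89.00) = 2744421.95 mm³
x̄ = 3768252.04 / 34395.75 = 109.56 mm
ȳ = 2744421.95 / 34395.75 = 79.79 mm

x̄ = 109.56 mm, ȳ = 79.79 mm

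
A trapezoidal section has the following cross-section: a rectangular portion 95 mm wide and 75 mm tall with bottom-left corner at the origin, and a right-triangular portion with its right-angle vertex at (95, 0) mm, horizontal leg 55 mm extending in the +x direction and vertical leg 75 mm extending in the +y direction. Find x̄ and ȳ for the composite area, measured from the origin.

x̄ = 62.28 mm, ȳ = 34.69 mm

Part | A | x̄ᵢ | ȳᵢ | A·x̄ᵢ | A·ȳᵢ
rectangular portion | 7125.00 | 47.50 | 37.50 | 338437.50 | 267187.50
triangular portion | 2062.50 | 113.33 | 25.00 | 233750.00 | 51562.50
Σ | 9187.50 |  |  | 572187.50 | 318750.00
x̄ = 572187.50 / 9187.50 = 62.28 mm
ȳ = 318750.00 / 9187.50 = 34.69 mm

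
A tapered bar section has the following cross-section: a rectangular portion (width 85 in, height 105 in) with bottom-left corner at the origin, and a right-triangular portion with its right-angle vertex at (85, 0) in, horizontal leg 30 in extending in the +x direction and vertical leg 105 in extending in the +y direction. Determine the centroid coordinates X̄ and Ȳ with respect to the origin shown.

Part | A | x̄ᵢ | ȳᵢ | A·x̄ᵢ | A·ȳᵢ
rectangular portion | 8925.00 | 42.50 | 52.50 | 379312.50 | 468562.50
triangular portion | 1575.00 | 95.00 | 35.00 | 149625.00 | 55125.00
Σ | 10500.00 |  |  | 528937.50 | 523687.50
X̄ = 528937.50 / 10500.00 = 50.38 in
Ȳ = 523687.50 / 10500.00 = 49.88 in

X̄ = 50.38 in, Ȳ = 49.88 in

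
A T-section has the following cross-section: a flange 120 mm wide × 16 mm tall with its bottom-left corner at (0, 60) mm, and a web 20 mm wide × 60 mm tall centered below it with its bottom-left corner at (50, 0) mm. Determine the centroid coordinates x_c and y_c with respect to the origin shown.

web: A = 20 × 60 = 1200.00, centroid at (60.00, 30.00).
flange: A = 120 × 16 = 1920.00, centroid at (60.00, 68.00).
ΣA = 3120.00 mm², ΣAx_c = 187200.00 mm³, ΣAy_c = 166560.00 mm³.
x_c = 187200.00/3120.00 = 60.00 mm; y_c = 166560.00/3120.00 = 53.38 mm.

x_c = 60.00 mm, y_c = 53.38 mm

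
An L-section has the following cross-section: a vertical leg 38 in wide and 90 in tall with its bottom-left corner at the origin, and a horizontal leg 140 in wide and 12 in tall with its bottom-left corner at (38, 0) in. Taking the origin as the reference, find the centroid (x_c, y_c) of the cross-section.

vertical leg: A = 38 × 90 = 3420.00, centroid at (19.00, 45.00).
horizontal leg: A = 140 × 12 = 1680.00, centroid at (108.00, 6.00).
ΣA = 5100.00 in²
ΣAx_c = (3420.00)(19.00) + (1680.00)(108.00) = 246420.00 in³
ΣAy_c = (3420.00)(45.00) + (1680.00)(6.00) = 163980.00 in³
x_c = 246420.00 / 5100.00 = 48.32 in
y_c = 163980.00 / 5100.00 = 32.15 in

x_c = 48.32 in, y_c = 32.15 in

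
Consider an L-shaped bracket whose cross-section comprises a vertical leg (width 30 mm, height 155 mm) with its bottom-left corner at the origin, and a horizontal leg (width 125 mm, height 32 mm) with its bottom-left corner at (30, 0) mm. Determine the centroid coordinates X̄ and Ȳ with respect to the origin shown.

X̄ = 50.84 mm, Ȳ = 49.06 mm

vertical leg: A = 30 × 155 = 4650.00, centroid at (15.00, 77.50).
horizontal leg: A = 125 × 32 = 4000.00, centroid at (92.50, 16.00).
ΣA = 8650.00 mm²
ΣAX̄ = (4650.00)(15.00) + (4000.00)(92.50) = 439750.00 mm³
ΣAȲ = (4650.00)(77.50) + (4000.00)(16.00) = 424375.00 mm³
X̄ = 439750.00 / 8650.00 = 50.84 mm
Ȳ = 424375.00 / 8650.00 = 49.06 mm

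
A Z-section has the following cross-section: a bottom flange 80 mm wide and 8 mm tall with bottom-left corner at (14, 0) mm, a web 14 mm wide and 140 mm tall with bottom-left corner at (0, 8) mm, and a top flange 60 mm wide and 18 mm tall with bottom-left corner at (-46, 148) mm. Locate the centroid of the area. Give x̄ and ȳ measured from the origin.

x̄ = 8.42 mm, ȳ = 88.32 mm

bottom flange: A = 80 × 8 = 640.00, centroid at (54.00, 4.00).
web: A = 14 × 140 = 1960.00, centroid at (7.00, 78.00).
top flange: A = 60 × 18 = 1080.00, centroid at (-16.00, 157.00).
ΣA = 3680.00 mm², ΣAx̄ = 31000.00 mm³, ΣAȳ = 325000.00 mm³.
x̄ = 31000.00/3680.00 = 8.42 mm; ȳ = 325000.00/3680.00 = 88.32 mm.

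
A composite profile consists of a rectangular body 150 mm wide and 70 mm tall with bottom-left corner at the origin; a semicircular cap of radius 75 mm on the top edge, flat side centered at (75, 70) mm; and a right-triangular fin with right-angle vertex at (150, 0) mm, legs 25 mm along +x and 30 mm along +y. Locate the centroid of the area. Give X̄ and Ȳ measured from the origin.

X̄ = 76.59 mm, Ȳ = 64.48 mm

rectangular body: A = 150 × 70 = 10500.00, centroid at (75.00, 35.00).
semicircular top: A = ½π·75² = 8835.73, centroid at (75.00, 101.83).
triangular fin: A = ½·25·30 = 375.00, centroid at (158.33, 10.00).
ΣA = 19710.73 mm²
ΣAX̄ = (10500.00)(75.00) + (8835.73)(75.00) + (375.00)(158.33) = 1509554.70 mm³
ΣAȲ = (10500.00)(35.00) + (8835.73)(101.83) + (375.00)(10.00) = 1271001.05 mm³
X̄ = 1509554.70 / 19710.73 = 76.59 mm
Ȳ = 1271001.05 / 19710.73 = 64.48 mm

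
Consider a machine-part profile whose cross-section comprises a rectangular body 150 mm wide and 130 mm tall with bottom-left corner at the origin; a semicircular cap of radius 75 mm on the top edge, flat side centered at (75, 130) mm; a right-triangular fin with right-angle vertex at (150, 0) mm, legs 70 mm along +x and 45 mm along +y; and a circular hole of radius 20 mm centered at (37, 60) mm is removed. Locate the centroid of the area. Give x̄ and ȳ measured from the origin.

x̄ = 82.07 mm, ȳ = 92.33 mm

rectangular body: A = 150 × 130 = 19500.00, centroid at (75.00, 65.00).
semicircular top: A = ½π·75² = 8835.73, centroid at (75.00, 161.83).
triangular fin: A = ½·70·45 = 1575.00, centroid at (173.33, 15.00).
hole: A = −π·20² = -1256.64, centroid at (37.00, 60.00).
ΣA = 28654.09 mm², ΣAx̄ = 2351684.13 mm³, ΣAȳ = 2645621.59 mm³.
x̄ = 2351684.13/28654.09 = 82.07 mm; ȳ = 2645621.59/28654.09 = 92.33 mm.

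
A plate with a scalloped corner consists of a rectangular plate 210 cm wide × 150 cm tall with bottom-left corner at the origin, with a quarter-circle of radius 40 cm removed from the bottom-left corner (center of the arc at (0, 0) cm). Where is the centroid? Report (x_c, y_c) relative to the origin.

x_c = 108.66 cm, y_c = 77.41 cm

Part | A | x̄ᵢ | ȳᵢ | A·x̄ᵢ | A·ȳᵢ
plate | 31500.00 | 105.00 | 75.00 | 3307500.00 | 2362500.00
removed quarter-circle | -1256.64 | 16.98 | 16.98 | -21333.33 | -21333.33
Σ | 30243.36 |  |  | 3286166.67 | 2341166.67
x_c = 3286166.67 / 30243.36 = 108.66 cm
y_c = 2341166.67 / 30243.36 = 77.41 cm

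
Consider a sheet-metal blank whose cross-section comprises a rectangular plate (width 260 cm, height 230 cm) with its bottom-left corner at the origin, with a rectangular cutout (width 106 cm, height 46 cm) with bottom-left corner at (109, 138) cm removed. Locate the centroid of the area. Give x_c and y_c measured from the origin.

x_c = 127.16 cm, y_c = 110.92 cm

plate: A = 260 × 230 = 59800.00, centroid at (130.00, 115.00).
hole: A = −(106 × 46) = -4876.00, centroid at (162.00, 161.00).
ΣA = 54924.00 cm², ΣAx_c = 6984088.00 cm³, ΣAy_c = 6091964.00 cm³.
x_c = 6984088.00/54924.00 = 127.16 cm; y_c = 6091964.00/54924.00 = 110.92 cm.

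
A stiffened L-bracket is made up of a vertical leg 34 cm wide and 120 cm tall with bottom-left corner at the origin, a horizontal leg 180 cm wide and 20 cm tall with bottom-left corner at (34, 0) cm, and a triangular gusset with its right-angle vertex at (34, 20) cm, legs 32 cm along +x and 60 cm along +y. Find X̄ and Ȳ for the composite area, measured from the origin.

X̄ = 64.66 cm, Ȳ = 36.94 cm

vertical leg: A = 34 × 120 = 4080.00, centroid at (17.00, 60.00).
horizontal leg: A = 180 × 20 = 3600.00, centroid at (124.00, 10.00).
gusset: A = ½·32·60 = 960.00, centroid at (44.67, 40.00).
ΣA = 8640.00 cm², ΣAX̄ = 558640.00 cm³, ΣAȲ = 319200.00 cm³.
X̄ = 558640.00/8640.00 = 64.66 cm; Ȳ = 319200.00/8640.00 = 36.94 cm.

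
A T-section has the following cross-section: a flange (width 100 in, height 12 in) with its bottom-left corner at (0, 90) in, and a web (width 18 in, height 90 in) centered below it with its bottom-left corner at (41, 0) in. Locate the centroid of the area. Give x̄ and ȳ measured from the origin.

x̄ = 50.00 in, ȳ = 66.70 in

web: A = 18 × 90 = 1620.00, centroid at (50.00, 45.00).
flange: A = 100 × 12 = 1200.00, centroid at (50.00, 96.00).
ΣA = 2820.00 in²
ΣAx̄ = (1620.00)(50.00) + (1200.00)(50.00) = 141000.00 in³
ΣAȳ = (1620.00)(45.00) + (1200.00)(96.00) = 188100.00 in³
x̄ = 141000.00 / 2820.00 = 50.00 in
ȳ = 188100.00 / 2820.00 = 66.70 in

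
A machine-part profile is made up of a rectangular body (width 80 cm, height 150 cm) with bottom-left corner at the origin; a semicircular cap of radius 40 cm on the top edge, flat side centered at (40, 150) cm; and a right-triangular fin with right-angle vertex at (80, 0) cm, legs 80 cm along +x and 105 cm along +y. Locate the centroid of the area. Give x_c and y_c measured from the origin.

rectangular body: A = 80 × 150 = 12000.00, centroid at (40.00, 75.00).
semicircular top: A = ½π·40² = 2513.27, centroid at (40.00, 166.98).
triangular fin: A = ½·80·105 = 4200.00, centroid at (106.67, 35.00).
ΣA = 18713.27 cm², ΣAx_c = 1028530.96 cm³, ΣAy_c = 1466657.79 cm³.
x_c = 1028530.96/18713.27 = 54.96 cm; y_c = 1466657.79/18713.27 = 78.38 cm.

x_c = 54.96 cm, y_c = 78.38 cm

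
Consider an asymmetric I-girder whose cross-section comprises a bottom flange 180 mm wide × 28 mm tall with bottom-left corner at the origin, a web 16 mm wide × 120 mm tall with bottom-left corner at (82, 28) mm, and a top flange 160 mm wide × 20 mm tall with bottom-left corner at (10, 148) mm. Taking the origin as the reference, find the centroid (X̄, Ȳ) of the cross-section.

Part | A | x̄ᵢ | ȳᵢ | A·x̄ᵢ | A·ȳᵢ
bottom flange | 5040.00 | 90.00 | 14.00 | 453600.00 | 70560.00
web | 1920.00 | 90.00 | 88.00 | 172800.00 | 168960.00
top flange | 3200.00 | 90.00 | 158.00 | 288000.00 | 505600.00
Σ | 10160.00 |  |  | 914400.00 | 745120.00
X̄ = 914400.00 / 10160.00 = 90.00 mm
Ȳ = 745120.00 / 10160.00 = 73.34 mm

X̄ = 90.00 mm, Ȳ = 73.34 mm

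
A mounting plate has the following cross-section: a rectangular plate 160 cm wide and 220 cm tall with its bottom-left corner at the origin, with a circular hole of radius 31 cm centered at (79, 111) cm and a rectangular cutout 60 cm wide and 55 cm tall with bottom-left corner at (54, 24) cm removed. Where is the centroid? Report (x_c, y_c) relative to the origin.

plate: A = 160 × 220 = 35200.00, centroid at (80.00, 110.00).
hole 1: A = −π·31² = -3019.07, centroid at (79.00, 111.00).
hole 2: A = −(60 × 55) = -3300.00, centroid at (84.00, 51.50).
ΣA = 28880.93 cm²
ΣAx_c = (35200.00)(80.00) + (-3019.07)(79.00) + (-3300.00)(84.00) = 2300293.43 cm³
ΣAy_c = (35200.00)(110.00) + (-3019.07)(111.00) + (-3300.00)(51.50) = 3366933.17 cm³
x_c = 2300293.43 / 28880.93 = 79.65 cm
y_c = 3366933.17 / 28880.93 = 116.58 cm

x_c = 79.65 cm, y_c = 116.58 cm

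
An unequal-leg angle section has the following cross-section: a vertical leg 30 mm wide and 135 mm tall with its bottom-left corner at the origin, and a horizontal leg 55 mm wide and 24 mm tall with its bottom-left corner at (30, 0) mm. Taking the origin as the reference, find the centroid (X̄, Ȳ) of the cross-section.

vertical leg: A = 30 × 135 = 4050.00, centroid at (15.00, 67.50).
horizontal leg: A = 55 × 24 = 1320.00, centroid at (57.50, 12.00).
ΣA = 5370.00 mm², ΣAX̄ = 136650.00 mm³, ΣAȲ = 289215.00 mm³.
X̄ = 136650.00/5370.00 = 25.45 mm; Ȳ = 289215.00/5370.00 = 53.86 mm.

X̄ = 25.45 mm, Ȳ = 53.86 mm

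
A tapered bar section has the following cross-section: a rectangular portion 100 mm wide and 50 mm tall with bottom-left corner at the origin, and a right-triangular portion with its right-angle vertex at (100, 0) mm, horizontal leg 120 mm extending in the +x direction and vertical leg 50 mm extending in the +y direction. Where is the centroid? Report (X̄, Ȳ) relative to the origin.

X̄ = 83.75 mm, Ȳ = 21.88 mm

rectangular portion: A = 100 × 50 = 5000.00, centroid at (50.00, 25.00).
triangular portion: A = ½·120·50 = 3000.00, centroid at (140.00, 16.67).
ΣA = 8000.00 mm²
ΣAX̄ = (5000.00)(50.00) + (3000.00)(140.00) = 670000.00 mm³
ΣAȲ = (5000.00)(25.00) + (3000.00)(16.67) = 175000.00 mm³
X̄ = 670000.00 / 8000.00 = 83.75 mm
Ȳ = 175000.00 / 8000.00 = 21.88 mm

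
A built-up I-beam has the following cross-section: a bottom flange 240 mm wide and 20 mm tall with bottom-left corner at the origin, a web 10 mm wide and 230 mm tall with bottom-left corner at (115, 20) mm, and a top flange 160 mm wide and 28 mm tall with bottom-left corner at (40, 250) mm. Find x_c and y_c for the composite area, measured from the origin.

bottom flange: A = 240 × 20 = 4800.00, centroid at (120.00, 10.00).
web: A = 10 × 230 = 2300.00, centroid at (120.00, 135.00).
top flange: A = 160 × 28 = 4480.00, centroid at (120.00, 264.00).
ΣA = 11580.00 mm², ΣAx_c = 1389600.00 mm³, ΣAy_c = 1541220.00 mm³.
x_c = 1389600.00/11580.00 = 120.00 mm; y_c = 1541220.00/11580.00 = 133.09 mm.

x_c = 120.00 mm, y_c = 133.09 mm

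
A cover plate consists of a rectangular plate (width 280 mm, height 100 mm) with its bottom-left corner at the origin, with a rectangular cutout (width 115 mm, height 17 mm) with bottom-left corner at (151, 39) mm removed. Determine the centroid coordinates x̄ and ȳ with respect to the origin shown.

Part | A | x̄ᵢ | ȳᵢ | A·x̄ᵢ | A·ȳᵢ
plate | 28000.00 | 140.00 | 50.00 | 3920000.00 | 1400000.00
hole | -1955.00 | 208.50 | 47.50 | -407617.50 | -92862.50
Σ | 26045.00 |  |  | 3512382.50 | 1307137.50
x̄ = 3512382.50 / 26045.00 = 134.86 mm
ȳ = 1307137.50 / 26045.00 = 50.19 mm

x̄ = 134.86 mm, ȳ = 50.19 mm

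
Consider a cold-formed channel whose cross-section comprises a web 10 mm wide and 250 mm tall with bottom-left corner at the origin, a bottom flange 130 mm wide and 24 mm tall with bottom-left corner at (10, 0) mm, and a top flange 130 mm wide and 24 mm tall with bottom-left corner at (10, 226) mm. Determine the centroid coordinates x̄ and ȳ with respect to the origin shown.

x̄ = 54.98 mm, ȳ = 125.00 mm

Part | A | x̄ᵢ | ȳᵢ | A·x̄ᵢ | A·ȳᵢ
web | 2500.00 | 5.00 | 125.00 | 12500.00 | 312500.00
bottom flange | 3120.00 | 75.00 | 12.00 | 234000.00 | 37440.00
top flange | 3120.00 | 75.00 | 238.00 | 234000.00 | 742560.00
Σ | 8740.00 |  |  | 480500.00 | 1092500.00
x̄ = 480500.00 / 8740.00 = 54.98 mm
ȳ = 1092500.00 / 8740.00 = 125.00 mm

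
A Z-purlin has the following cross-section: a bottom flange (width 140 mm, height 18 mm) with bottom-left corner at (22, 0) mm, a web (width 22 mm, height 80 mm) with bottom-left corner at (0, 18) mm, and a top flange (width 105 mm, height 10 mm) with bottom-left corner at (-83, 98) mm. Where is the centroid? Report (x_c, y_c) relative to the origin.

x_c = 41.12 mm, y_c = 43.70 mm

bottom flange: A = 140 × 18 = 2520.00, centroid at (92.00, 9.00).
web: A = 22 × 80 = 1760.00, centroid at (11.00, 58.00).
top flange: A = 105 × 10 = 1050.00, centroid at (-30.50, 103.00).
ΣA = 5330.00 mm²
ΣAx_c = (2520.00)(92.00) + (1760.00)(11.00) + (1050.00)(-30.50) = 219175.00 mm³
ΣAy_c = (2520.00)(9.00) + (1760.00)(58.00) + (1050.00)(103.00) = 232910.00 mm³
x_c = 219175.00 / 5330.00 = 41.12 mm
y_c = 232910.00 / 5330.00 = 43.70 mm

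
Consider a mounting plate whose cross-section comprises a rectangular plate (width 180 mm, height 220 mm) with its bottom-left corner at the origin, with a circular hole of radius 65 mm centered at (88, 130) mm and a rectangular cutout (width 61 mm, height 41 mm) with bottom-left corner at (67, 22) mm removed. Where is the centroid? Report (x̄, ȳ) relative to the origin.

plate: A = 180 × 220 = 39600.00, centroid at (90.00, 110.00).
hole 1: A = −π·65² = -13273.23, centroid at (88.00, 130.00).
hole 2: A = −(61 × 41) = -2501.00, centroid at (97.50, 42.50).
ΣA = 23825.77 mm², ΣAx̄ = 2152108.35 mm³, ΣAȳ = 2524187.74 mm³.
x̄ = 2152108.35/23825.77 = 90.33 mm; ȳ = 2524187.74/23825.77 = 105.94 mm.

x̄ = 90.33 mm, ȳ = 105.94 mm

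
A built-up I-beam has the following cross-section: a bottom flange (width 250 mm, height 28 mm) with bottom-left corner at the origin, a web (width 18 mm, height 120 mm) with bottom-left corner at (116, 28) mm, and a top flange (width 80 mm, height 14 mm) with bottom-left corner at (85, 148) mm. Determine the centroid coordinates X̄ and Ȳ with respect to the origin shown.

X̄ = 125.00 mm, Ȳ = 44.91 mm

Part | A | x̄ᵢ | ȳᵢ | A·x̄ᵢ | A·ȳᵢ
bottom flange | 7000.00 | 125.00 | 14.00 | 875000.00 | 98000.00
web | 2160.00 | 125.00 | 88.00 | 270000.00 | 190080.00
top flange | 1120.00 | 125.00 | 155.00 | 140000.00 | 173600.00
Σ | 10280.00 |  |  | 1285000.00 | 461680.00
X̄ = 1285000.00 / 10280.00 = 125.00 mm
Ȳ = 461680.00 / 10280.00 = 44.91 mm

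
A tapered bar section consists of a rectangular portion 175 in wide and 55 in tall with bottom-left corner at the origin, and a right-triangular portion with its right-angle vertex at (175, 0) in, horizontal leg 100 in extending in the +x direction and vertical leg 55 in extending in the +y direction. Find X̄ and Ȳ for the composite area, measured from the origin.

X̄ = 114.35 in, Ȳ = 25.46 in

rectangular portion: A = 175 × 55 = 9625.00, centroid at (87.50, 27.50).
triangular portion: A = ½·100·55 = 2750.00, centroid at (208.33, 18.33).
ΣA = 12375.00 in², ΣAX̄ = 1415104.17 in³, ΣAȲ = 315104.17 in³.
X̄ = 1415104.17/12375.00 = 114.35 in; Ȳ = 315104.17/12375.00 = 25.46 in.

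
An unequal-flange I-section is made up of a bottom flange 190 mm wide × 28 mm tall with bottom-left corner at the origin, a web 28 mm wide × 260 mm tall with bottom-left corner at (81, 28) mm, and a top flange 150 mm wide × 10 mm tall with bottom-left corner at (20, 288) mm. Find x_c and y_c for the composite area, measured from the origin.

bottom flange: A = 190 × 28 = 5320.00, centroid at (95.00, 14.00).
web: A = 28 × 260 = 7280.00, centroid at (95.00, 158.00).
top flange: A = 150 × 10 = 1500.00, centroid at (95.00, 293.00).
ΣA = 14100.00 mm², ΣAx_c = 1339500.00 mm³, ΣAy_c = 1664220.00 mm³.
x_c = 1339500.00/14100.00 = 95.00 mm; y_c = 1664220.00/14100.00 = 118.03 mm.

x_c = 95.00 mm, y_c = 118.03 mm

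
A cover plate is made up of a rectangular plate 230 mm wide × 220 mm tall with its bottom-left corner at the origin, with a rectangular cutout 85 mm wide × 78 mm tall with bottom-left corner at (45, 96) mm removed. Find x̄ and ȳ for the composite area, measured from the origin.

x̄ = 119.15 mm, ȳ = 106.23 mm

plate: A = 230 × 220 = 50600.00, centroid at (115.00, 110.00).
hole: A = −(85 × 78) = -6630.00, centroid at (87.50, 135.00).
ΣA = 43970.00 mm²
ΣAx̄ = (50600.00)(115.00) + (-6630.00)(87.50) = 5238875.00 mm³
ΣAȳ = (50600.00)(110.00) + (-6630.00)(135.00) = 4670950.00 mm³
x̄ = 5238875.00 / 43970.00 = 119.15 mm
ȳ = 4670950.00 / 43970.00 = 106.23 mm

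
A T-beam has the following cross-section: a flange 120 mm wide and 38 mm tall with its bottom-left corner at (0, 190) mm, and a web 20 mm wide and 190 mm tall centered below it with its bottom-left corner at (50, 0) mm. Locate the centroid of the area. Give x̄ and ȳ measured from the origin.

x̄ = 60.00 mm, ȳ = 157.18 mm

web: A = 20 × 190 = 3800.00, centroid at (60.00, 95.00).
flange: A = 120 × 38 = 4560.00, centroid at (60.00, 209.00).
ΣA = 8360.00 mm²
ΣAx̄ = (3800.00)(60.00) + (4560.00)(60.00) = 501600.00 mm³
ΣAȳ = (3800.00)(95.00) + (4560.00)(209.00) = 1314040.00 mm³
x̄ = 501600.00 / 8360.00 = 60.00 mm
ȳ = 1314040.00 / 8360.00 = 157.18 mm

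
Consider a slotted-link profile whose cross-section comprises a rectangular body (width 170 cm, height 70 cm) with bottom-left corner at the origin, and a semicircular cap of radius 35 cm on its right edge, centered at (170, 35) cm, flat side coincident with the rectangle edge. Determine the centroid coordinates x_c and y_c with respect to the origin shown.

x_c = 98.90 cm, y_c = 35.00 cm

Part | A | x̄ᵢ | ȳᵢ | A·x̄ᵢ | A·ȳᵢ
rectangular body | 11900.00 | 85.00 | 35.00 | 1011500.00 | 416500.00
semicircular end | 1924.23 | 184.85 | 35.00 | 355701.67 | 67347.89
Σ | 13824.23 |  |  | 1367201.67 | 483847.89
x_c = 1367201.67 / 13824.23 = 98.90 cm
y_c = 483847.89 / 13824.23 = 35.00 cm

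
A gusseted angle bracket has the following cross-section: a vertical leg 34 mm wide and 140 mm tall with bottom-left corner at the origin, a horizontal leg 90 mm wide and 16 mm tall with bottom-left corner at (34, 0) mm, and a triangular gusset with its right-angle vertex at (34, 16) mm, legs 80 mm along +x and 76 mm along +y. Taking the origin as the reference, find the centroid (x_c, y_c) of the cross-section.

Part | A | x̄ᵢ | ȳᵢ | A·x̄ᵢ | A·ȳᵢ
vertical leg | 4760.00 | 17.00 | 70.00 | 80920.00 | 333200.00
horizontal leg | 1440.00 | 79.00 | 8.00 | 113760.00 | 11520.00
gusset | 3040.00 | 60.67 | 41.33 | 184426.67 | 125653.33
Σ | 9240.00 |  |  | 379106.67 | 470373.33
x_c = 379106.67 / 9240.00 = 41.03 mm
y_c = 470373.33 / 9240.00 = 50.91 mm

x_c = 41.03 mm, y_c = 50.91 mm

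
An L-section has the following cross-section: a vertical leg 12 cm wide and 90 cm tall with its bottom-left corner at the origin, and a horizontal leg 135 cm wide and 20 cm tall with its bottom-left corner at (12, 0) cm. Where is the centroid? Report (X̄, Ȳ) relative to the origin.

vertical leg: A = 12 × 90 = 1080.00, centroid at (6.00, 45.00).
horizontal leg: A = 135 × 20 = 2700.00, centroid at (79.50, 10.00).
ΣA = 3780.00 cm²
ΣAX̄ = (1080.00)(6.00) + (2700.00)(79.50) = 221130.00 cm³
ΣAȲ = (1080.00)(45.00) + (2700.00)(10.00) = 75600.00 cm³
X̄ = 221130.00 / 3780.00 = 58.50 cm
Ȳ = 75600.00 / 3780.00 = 20.00 cm

X̄ = 58.50 cm, Ȳ = 20.00 cm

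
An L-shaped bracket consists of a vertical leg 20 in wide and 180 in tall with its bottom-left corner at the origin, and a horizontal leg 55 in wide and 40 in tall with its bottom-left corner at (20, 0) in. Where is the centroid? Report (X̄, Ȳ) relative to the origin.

X̄ = 24.22 in, Ȳ = 63.45 in

Part | A | x̄ᵢ | ȳᵢ | A·x̄ᵢ | A·ȳᵢ
vertical leg | 3600.00 | 10.00 | 90.00 | 36000.00 | 324000.00
horizontal leg | 2200.00 | 47.50 | 20.00 | 104500.00 | 44000.00
Σ | 5800.00 |  |  | 140500.00 | 368000.00
X̄ = 140500.00 / 5800.00 = 24.22 in
Ȳ = 368000.00 / 5800.00 = 63.45 in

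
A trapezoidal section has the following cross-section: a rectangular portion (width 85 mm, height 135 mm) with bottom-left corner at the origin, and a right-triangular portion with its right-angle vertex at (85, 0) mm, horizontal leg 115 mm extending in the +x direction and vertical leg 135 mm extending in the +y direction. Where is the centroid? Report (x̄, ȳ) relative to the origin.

rectangular portion: A = 85 × 135 = 11475.00, centroid at (42.50, 67.50).
triangular portion: A = ½·115·135 = 7762.50, centroid at (123.33, 45.00).
ΣA = 19237.50 mm², ΣAx̄ = 1445062.50 mm³, ΣAȳ = 1123875.00 mm³.
x̄ = 1445062.50/19237.50 = 75.12 mm; ȳ = 1123875.00/19237.50 = 58.42 mm.

x̄ = 75.12 mm, ȳ = 58.42 mm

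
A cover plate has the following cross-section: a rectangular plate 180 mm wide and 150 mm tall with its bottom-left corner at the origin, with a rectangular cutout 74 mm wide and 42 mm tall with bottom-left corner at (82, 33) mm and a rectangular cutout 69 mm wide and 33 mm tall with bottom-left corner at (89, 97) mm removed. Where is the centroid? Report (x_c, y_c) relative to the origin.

x_c = 82.30 mm, y_c = 73.96 mm

plate: A = 180 × 150 = 27000.00, centroid at (90.00, 75.00).
hole 1: A = −(74 × 42) = -3108.00, centroid at (119.00, 54.00).
hole 2: A = −(69 × 33) = -2277.00, centroid at (123.50, 113.50).
ΣA = 21615.00 mm², ΣAx_c = 1778938.50 mm³, ΣAy_c = 1598728.50 mm³.
x_c = 1778938.50/21615.00 = 82.30 mm; y_c = 1598728.50/21615.00 = 73.96 mm.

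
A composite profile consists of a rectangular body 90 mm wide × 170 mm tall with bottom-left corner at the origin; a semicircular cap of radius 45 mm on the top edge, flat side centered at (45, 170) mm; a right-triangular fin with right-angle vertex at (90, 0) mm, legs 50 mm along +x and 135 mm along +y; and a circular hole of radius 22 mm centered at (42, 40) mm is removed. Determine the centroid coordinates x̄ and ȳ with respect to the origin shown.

rectangular body: A = 90 × 170 = 15300.00, centroid at (45.00, 85.00).
semicircular top: A = ½π·45² = 3180.86, centroid at (45.00, 189.10).
triangular fin: A = ½·50·135 = 3375.00, centroid at (106.67, 45.00).
hole: A = −π·22² = -1520.53, centroid at (42.00, 40.00).
ΣA = 20335.33 mm², ΣAx̄ = 1127776.52 mm³, ΣAȳ = 1993050.40 mm³.
x̄ = 1127776.52/20335.33 = 55.46 mm; ȳ = 1993050.40/20335.33 = 98.01 mm.

x̄ = 55.46 mm, ȳ = 98.01 mm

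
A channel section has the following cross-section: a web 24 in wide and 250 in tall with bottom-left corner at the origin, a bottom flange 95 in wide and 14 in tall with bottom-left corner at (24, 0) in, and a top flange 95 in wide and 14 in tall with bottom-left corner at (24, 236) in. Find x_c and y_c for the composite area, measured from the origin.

x_c = 30.28 in, y_c = 125.00 in

web: A = 24 × 250 = 6000.00, centroid at (12.00, 125.00).
bottom flange: A = 95 × 14 = 1330.00, centroid at (71.50, 7.00).
top flange: A = 95 × 14 = 1330.00, centroid at (71.50, 243.00).
ΣA = 8660.00 in²
ΣAx_c = (6000.00)(12.00) + (1330.00)(71.50) + (1330.00)(71.50) = 262190.00 in³
ΣAy_c = (6000.00)(125.00) + (1330.00)(7.00) + (1330.00)(243.00) = 1082500.00 in³
x_c = 262190.00 / 8660.00 = 30.28 in
y_c = 1082500.00 / 8660.00 = 125.00 in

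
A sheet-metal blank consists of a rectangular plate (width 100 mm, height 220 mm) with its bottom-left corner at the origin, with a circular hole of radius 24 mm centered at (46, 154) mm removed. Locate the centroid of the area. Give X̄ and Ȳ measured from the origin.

plate: A = 100 × 220 = 22000.00, centroid at (50.00, 110.00).
hole: A = −π·24² = -1809.56, centroid at (46.00, 154.00).
ΣA = 20190.44 mm²
ΣAX̄ = (22000.00)(50.00) + (-1809.56)(46.00) = 1016760.36 mm³
ΣAȲ = (22000.00)(110.00) + (-1809.56)(154.00) = 2141328.17 mm³
X̄ = 1016760.36 / 20190.44 = 50.36 mm
Ȳ = 2141328.17 / 20190.44 = 106.06 mm

X̄ = 50.36 mm, Ȳ = 106.06 mm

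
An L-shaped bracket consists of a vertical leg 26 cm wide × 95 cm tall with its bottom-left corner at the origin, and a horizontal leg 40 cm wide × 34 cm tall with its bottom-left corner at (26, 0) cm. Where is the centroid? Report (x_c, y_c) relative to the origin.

x_c = 24.72 cm, y_c = 36.67 cm

Part | A | x̄ᵢ | ȳᵢ | A·x̄ᵢ | A·ȳᵢ
vertical leg | 2470.00 | 13.00 | 47.50 | 32110.00 | 117325.00
horizontal leg | 1360.00 | 46.00 | 17.00 | 62560.00 | 23120.00
Σ | 3830.00 |  |  | 94670.00 | 140445.00
x_c = 94670.00 / 3830.00 = 24.72 cm
y_c = 140445.00 / 3830.00 = 36.67 cm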